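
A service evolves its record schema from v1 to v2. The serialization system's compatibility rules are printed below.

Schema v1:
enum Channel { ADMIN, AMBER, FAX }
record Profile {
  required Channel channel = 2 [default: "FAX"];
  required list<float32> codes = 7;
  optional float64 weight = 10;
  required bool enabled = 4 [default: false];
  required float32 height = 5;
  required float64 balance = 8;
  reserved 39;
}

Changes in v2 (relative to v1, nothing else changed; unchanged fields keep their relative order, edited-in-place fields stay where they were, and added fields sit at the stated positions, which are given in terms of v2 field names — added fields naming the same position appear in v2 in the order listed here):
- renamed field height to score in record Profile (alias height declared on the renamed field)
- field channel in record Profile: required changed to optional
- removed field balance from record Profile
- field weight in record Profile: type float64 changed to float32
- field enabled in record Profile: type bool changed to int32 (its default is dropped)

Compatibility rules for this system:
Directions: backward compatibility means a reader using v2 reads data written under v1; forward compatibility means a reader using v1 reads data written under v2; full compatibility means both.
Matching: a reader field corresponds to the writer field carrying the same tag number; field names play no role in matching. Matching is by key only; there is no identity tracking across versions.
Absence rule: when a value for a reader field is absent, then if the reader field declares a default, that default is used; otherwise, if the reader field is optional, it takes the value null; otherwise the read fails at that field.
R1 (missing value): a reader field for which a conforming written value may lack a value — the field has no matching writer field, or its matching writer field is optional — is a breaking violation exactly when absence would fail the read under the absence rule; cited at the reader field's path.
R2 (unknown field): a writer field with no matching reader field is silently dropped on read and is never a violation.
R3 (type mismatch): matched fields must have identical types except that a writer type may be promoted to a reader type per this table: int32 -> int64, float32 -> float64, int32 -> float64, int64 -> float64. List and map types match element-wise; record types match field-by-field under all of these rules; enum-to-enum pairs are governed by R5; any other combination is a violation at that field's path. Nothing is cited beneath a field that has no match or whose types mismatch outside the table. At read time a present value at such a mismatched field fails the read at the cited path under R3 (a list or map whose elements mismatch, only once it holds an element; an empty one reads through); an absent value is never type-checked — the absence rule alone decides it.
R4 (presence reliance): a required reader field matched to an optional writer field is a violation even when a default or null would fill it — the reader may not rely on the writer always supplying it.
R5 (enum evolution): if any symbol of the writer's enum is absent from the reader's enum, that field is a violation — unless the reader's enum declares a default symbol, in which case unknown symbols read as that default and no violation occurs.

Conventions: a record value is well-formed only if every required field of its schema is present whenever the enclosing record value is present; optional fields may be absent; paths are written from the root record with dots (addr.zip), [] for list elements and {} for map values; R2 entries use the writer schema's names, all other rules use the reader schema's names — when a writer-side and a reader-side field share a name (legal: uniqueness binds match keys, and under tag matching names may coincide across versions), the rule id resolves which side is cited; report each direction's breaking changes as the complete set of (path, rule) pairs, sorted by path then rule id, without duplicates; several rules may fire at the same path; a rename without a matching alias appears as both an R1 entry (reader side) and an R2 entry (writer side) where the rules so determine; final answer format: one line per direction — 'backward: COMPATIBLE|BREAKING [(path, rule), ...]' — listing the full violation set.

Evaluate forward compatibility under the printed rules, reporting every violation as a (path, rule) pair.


the writer's type comes first in each Profile pair
checking forward for Profile: reader v1 against writer v2:
  channel <- channel (Channel -> Channel, writer optional)
  codes <- codes (list<float32> -> list<float32>, writer required)
  weight <- weight (float32 -> float64, writer optional)
  enabled <- enabled (int32 -> bool, writer required)
  height <- score (float32 -> float32, writer required)
  balance has no writer counterpart
  breaking: (balance, R1)
  breaking: (channel, R4)
  breaking: (enabled, R3)
  forward on Profile therefore BREAKING (3)
the other Profile changes do not affect what is asked:
  renamed field height to score in record Profile (alias height declared on the renamed field) -> fires no rule on Profile, leaving the asked answer as it is
  field weight in record Profile: type float64 changed to float32 -> its effect on Profile is confined to the backward direction, not asked

forward: BREAKING [(balance, R1), (channel, R4), (enabled, R3)]


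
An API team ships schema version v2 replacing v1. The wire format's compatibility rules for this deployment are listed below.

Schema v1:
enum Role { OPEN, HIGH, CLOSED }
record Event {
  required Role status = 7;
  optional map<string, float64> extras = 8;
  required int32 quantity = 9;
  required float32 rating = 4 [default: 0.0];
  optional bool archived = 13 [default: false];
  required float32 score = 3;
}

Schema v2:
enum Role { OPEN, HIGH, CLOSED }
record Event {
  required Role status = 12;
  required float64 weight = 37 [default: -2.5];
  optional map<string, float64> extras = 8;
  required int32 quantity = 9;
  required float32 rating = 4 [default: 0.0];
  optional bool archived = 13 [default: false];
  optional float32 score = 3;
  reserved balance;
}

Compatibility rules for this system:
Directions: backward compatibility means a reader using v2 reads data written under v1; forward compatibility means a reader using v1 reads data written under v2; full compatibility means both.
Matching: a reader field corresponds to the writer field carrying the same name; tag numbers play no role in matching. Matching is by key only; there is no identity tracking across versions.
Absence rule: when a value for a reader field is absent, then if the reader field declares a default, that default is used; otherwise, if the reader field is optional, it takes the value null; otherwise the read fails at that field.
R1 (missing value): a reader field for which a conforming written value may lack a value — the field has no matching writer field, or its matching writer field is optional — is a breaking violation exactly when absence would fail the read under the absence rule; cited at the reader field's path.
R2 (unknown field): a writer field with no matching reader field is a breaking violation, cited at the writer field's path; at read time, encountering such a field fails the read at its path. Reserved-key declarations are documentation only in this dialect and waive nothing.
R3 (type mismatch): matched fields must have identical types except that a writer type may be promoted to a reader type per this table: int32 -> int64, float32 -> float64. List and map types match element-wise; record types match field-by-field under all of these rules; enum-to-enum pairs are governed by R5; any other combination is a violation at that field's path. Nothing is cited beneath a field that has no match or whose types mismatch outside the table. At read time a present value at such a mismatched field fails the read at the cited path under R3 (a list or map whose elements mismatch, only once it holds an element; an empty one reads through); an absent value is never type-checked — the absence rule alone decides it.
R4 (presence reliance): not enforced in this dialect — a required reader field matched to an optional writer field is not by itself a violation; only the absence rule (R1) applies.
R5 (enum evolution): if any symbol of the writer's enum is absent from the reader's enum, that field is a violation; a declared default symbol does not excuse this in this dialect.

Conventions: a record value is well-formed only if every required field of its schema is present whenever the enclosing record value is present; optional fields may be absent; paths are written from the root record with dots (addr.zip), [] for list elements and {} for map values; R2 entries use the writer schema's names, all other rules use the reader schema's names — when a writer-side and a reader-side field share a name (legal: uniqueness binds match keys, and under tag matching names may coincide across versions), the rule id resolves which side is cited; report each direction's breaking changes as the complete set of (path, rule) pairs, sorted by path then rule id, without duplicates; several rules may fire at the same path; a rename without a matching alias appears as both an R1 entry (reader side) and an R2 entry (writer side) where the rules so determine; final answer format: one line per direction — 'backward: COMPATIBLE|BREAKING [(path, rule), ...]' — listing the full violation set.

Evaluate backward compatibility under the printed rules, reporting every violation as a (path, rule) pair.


backward: COMPATIBLE []

each type pair in Event: writer, then reader
checking backward for Event: reader v2 against writer v1:
  status: Role -> Role, writer required; from status
  weight: no writer-side match
  extras: map<string, float64> -> map<string, float64>, writer optional; from extras
  quantity: int32 -> int32, writer required; from quantity
  rating: float32 -> float32, writer required; from rating
  archived: bool -> bool, writer optional; from archived
  score: float32 -> float32, writer required; from score
  => backward verdict for Event: COMPATIBLE, no violations
diffs on Event not affecting the asked answer:
  added field weight to record Event: required float64, tag 37, default -2.5 (in v2 it sits immediately before extras) -> fires only in the forward direction of Event, which is not asked here
  field status in record Event: tag 7 changed to 12 -> triggers nothing under Event's printed rules — same verdict
  field score in record Event: required changed to optional -> fires only in the forward direction of Event, which is not asked here


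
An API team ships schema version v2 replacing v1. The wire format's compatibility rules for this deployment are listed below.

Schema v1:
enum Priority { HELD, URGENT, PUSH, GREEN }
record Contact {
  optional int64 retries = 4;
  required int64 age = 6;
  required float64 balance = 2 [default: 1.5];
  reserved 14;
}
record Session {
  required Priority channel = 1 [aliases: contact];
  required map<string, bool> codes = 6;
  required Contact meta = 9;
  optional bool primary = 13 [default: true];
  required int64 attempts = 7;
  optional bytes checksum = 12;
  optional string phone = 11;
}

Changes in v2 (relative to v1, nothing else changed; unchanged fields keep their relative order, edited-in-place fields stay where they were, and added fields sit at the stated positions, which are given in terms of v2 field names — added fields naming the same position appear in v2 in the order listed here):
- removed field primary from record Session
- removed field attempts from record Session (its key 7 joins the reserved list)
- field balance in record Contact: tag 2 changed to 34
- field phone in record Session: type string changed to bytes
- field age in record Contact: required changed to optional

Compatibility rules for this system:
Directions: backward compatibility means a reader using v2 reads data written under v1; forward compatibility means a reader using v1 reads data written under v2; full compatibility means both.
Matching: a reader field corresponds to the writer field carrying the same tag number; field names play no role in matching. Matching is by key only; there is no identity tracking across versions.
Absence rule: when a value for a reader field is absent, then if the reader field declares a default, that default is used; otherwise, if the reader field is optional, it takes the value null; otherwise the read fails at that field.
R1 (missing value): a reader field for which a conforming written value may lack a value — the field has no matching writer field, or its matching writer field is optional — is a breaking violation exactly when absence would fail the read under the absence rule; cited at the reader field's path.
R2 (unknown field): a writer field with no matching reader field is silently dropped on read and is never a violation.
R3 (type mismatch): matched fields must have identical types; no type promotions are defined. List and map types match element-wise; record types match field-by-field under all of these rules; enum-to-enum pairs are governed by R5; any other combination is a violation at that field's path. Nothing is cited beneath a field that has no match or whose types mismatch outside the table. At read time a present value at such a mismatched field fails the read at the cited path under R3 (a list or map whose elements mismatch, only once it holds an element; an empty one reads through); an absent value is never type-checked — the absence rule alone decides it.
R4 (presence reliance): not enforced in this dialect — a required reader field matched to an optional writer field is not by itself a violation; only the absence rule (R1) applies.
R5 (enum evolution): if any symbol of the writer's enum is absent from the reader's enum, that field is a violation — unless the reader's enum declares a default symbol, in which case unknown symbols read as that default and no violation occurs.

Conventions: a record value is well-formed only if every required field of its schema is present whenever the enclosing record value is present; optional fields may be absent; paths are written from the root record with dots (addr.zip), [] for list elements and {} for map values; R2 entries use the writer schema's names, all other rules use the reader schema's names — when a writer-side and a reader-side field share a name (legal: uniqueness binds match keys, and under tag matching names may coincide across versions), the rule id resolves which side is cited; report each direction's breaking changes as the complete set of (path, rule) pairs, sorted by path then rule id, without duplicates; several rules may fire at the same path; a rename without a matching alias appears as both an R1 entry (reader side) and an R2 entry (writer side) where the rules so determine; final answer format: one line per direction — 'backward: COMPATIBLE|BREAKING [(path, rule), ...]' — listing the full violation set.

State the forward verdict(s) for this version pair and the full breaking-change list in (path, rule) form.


each type pair in Session: writer, then reader
forward on Session — v1 reading data written by v2:
  channel: paired with writer channel (Priority -> Priority; writer required)
  codes: paired with writer codes (map<string, bool> -> map<string, bool>; writer required)
  meta: paired with writer meta (Contact -> Contact; writer required)
  primary: no writer-side match
  attempts: no writer-side match
  checksum: paired with writer checksum (bytes -> bytes; writer optional)
  phone: paired with writer phone (bytes -> string; writer optional)
  meta.retries: paired with writer meta.retries (int64 -> int64; writer optional)
  meta.age: paired with writer meta.age (int64 -> int64; writer optional)
  meta.balance: no writer-side match
  writer meta.balance: unknown to reader
  R1 fires at attempts
  R1 fires at meta.age
  R3 fires at phone
  => 3 violation(s): forward is BREAKING for Session
ruling out the remaining Session differences:
  removed field primary from record Session -> inert for the asked Session verdict: nothing fires
  field balance in record Contact: tag 2 changed to 34 -> inert for the asked Session verdict: nothing fires

forward: BREAKING [(attempts, R1), (meta.age, R1), (phone, R3)]


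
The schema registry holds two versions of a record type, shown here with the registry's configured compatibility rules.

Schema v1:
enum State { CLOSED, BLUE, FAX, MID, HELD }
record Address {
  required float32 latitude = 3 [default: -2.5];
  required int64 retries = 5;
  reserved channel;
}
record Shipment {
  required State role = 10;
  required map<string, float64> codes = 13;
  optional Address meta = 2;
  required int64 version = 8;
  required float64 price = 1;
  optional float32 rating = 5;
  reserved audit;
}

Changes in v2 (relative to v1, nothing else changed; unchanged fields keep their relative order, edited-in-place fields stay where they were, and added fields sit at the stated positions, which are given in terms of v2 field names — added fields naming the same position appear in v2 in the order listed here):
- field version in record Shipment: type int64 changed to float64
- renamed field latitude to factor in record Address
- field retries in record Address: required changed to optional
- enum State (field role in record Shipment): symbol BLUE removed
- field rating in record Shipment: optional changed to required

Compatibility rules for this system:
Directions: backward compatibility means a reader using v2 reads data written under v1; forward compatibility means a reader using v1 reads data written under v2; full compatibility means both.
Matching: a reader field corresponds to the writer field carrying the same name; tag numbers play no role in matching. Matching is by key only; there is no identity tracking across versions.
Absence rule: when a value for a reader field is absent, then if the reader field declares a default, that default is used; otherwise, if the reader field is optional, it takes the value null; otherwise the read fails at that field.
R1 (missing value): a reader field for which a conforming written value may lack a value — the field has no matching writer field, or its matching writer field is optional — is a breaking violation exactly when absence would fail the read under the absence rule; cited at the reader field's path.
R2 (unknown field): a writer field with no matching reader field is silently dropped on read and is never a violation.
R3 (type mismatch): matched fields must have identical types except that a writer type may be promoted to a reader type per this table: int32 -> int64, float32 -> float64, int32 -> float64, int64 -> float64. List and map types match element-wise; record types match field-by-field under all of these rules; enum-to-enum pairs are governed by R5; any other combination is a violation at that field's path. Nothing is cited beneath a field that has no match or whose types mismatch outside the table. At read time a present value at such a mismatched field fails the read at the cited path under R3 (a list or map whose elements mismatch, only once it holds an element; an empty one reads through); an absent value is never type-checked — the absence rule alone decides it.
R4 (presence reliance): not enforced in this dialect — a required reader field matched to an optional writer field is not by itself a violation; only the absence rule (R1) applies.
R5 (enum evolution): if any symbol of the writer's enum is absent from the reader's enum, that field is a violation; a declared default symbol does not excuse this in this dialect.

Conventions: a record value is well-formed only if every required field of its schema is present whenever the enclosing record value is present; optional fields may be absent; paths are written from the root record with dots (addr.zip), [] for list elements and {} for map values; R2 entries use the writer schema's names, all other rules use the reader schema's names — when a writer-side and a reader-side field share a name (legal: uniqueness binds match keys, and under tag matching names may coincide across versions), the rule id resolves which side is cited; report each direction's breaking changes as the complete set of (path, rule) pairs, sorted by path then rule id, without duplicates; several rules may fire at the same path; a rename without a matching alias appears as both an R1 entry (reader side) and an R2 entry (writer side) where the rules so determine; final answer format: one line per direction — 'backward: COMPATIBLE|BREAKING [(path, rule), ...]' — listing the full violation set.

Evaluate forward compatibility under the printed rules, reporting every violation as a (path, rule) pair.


each type pair in Shipment: writer, then reader
forward pass over Shipment, reader schema v1, writer schema v2:
  role <- role (State -> State, writer required)
  codes <- codes (map<string, float64> -> map<string, float64>, writer required)
  meta <- meta (Address -> Address, writer optional)
  version <- version (float64 -> int64, writer required)
  price <- price (float64 -> float64, writer required)
  rating <- rating (float32 -> float32, writer required)
  no writer field matches reader meta.latitude
  meta.retries <- meta.retries (int64 -> int64, writer optional)
  leftover writer field: meta.factor
  breaking: (meta.retries, R1)
  breaking: (version, R3)
  => 2 violation(s): forward is BREAKING for Shipment
ruling out the remaining Shipment differences:
  renamed field latitude to factor in record Address -> fires no rule on Shipment, leaving the asked answer as it is
  enum State (field role in record Shipment): symbol BLUE removed -> fires only in the backward direction of Shipment, which is not asked here
  field rating in record Shipment: optional changed to required -> fires only in the backward direction of Shipment, which is not asked here

forward: BREAKING [(meta.retries, R1), (version, R3)]


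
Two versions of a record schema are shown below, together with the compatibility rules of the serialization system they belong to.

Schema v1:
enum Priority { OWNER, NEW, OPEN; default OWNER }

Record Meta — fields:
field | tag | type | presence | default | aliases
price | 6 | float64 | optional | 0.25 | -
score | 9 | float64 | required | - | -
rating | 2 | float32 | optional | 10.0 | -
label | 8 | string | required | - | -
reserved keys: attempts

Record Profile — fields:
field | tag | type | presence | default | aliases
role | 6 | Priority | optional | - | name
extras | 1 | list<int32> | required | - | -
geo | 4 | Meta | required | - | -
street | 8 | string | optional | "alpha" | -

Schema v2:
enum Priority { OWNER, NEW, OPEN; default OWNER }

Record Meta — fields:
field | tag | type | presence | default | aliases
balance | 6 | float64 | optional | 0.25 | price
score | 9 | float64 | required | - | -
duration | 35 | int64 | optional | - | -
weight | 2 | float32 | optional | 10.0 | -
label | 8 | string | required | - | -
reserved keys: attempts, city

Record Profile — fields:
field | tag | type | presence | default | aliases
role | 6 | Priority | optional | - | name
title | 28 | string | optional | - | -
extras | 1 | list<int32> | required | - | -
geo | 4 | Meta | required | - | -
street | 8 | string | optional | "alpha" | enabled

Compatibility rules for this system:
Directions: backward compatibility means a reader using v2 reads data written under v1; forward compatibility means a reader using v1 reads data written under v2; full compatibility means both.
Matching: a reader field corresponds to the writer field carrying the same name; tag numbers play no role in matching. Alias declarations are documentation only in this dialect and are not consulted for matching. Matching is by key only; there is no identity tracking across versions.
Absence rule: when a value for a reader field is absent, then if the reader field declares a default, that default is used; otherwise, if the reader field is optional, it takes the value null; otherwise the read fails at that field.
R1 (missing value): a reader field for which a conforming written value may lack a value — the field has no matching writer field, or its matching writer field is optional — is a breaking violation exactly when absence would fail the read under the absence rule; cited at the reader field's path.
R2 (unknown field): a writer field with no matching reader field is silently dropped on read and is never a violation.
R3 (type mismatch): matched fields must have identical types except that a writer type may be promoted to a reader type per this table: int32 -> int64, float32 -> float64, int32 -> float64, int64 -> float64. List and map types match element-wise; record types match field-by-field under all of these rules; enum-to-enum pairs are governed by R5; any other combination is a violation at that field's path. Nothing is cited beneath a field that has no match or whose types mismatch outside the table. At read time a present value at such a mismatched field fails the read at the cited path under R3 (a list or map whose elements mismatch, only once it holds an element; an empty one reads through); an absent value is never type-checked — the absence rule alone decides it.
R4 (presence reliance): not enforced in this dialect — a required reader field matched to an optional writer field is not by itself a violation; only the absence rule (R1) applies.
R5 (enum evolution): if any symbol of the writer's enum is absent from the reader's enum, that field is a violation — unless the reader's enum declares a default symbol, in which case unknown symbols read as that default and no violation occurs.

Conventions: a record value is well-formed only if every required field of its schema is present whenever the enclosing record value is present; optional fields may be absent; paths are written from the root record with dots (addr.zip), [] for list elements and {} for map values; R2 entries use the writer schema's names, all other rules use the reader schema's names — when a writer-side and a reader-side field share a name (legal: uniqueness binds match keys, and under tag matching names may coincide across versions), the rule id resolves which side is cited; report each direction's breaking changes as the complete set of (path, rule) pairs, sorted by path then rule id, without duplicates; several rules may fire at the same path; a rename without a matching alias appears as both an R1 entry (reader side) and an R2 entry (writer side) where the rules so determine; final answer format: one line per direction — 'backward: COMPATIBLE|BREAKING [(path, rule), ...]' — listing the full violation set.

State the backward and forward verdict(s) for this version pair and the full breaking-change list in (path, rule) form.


each type pair in Profile: writer, then reader
backward analysis of Profile with v2 as reader and v1 as writer:
  Priority -> Priority, writer optional: role aligns to role
  title: no writer-side match
  list<int32> -> list<int32>, writer required: extras aligns to extras
  Meta -> Meta, writer required: geo aligns to geo
  string -> string, writer optional: street aligns to street
  geo.balance: no writer-side match
  float64 -> float64, writer required: geo.score aligns to geo.score
  geo.duration: no writer-side match
  geo.weight: no writer-side match
  string -> string, writer required: geo.label aligns to geo.label
  leftover writer field: geo.price
  leftover writer field: geo.rating
  => backward verdict for Profile: COMPATIBLE, no violations
forward analysis of Profile with v1 as reader and v2 as writer:
  Priority -> Priority, writer optional: role aligns to role
  list<int32> -> list<int32>, writer required: extras aligns to extras
  Meta -> Meta, writer required: geo aligns to geo
  string -> string, writer optional: street aligns to street
  leftover writer field: title
  geo.price: no writer-side match
  float64 -> float64, writer required: geo.score aligns to geo.score
  geo.rating: no writer-side match
  string -> string, writer required: geo.label aligns to geo.label
  leftover writer field: geo.balance
  leftover writer field: geo.duration
  leftover writer field: geo.weight
  => forward verdict for Profile: COMPATIBLE, no violations

backward: COMPATIBLE []; forward: COMPATIBLE []


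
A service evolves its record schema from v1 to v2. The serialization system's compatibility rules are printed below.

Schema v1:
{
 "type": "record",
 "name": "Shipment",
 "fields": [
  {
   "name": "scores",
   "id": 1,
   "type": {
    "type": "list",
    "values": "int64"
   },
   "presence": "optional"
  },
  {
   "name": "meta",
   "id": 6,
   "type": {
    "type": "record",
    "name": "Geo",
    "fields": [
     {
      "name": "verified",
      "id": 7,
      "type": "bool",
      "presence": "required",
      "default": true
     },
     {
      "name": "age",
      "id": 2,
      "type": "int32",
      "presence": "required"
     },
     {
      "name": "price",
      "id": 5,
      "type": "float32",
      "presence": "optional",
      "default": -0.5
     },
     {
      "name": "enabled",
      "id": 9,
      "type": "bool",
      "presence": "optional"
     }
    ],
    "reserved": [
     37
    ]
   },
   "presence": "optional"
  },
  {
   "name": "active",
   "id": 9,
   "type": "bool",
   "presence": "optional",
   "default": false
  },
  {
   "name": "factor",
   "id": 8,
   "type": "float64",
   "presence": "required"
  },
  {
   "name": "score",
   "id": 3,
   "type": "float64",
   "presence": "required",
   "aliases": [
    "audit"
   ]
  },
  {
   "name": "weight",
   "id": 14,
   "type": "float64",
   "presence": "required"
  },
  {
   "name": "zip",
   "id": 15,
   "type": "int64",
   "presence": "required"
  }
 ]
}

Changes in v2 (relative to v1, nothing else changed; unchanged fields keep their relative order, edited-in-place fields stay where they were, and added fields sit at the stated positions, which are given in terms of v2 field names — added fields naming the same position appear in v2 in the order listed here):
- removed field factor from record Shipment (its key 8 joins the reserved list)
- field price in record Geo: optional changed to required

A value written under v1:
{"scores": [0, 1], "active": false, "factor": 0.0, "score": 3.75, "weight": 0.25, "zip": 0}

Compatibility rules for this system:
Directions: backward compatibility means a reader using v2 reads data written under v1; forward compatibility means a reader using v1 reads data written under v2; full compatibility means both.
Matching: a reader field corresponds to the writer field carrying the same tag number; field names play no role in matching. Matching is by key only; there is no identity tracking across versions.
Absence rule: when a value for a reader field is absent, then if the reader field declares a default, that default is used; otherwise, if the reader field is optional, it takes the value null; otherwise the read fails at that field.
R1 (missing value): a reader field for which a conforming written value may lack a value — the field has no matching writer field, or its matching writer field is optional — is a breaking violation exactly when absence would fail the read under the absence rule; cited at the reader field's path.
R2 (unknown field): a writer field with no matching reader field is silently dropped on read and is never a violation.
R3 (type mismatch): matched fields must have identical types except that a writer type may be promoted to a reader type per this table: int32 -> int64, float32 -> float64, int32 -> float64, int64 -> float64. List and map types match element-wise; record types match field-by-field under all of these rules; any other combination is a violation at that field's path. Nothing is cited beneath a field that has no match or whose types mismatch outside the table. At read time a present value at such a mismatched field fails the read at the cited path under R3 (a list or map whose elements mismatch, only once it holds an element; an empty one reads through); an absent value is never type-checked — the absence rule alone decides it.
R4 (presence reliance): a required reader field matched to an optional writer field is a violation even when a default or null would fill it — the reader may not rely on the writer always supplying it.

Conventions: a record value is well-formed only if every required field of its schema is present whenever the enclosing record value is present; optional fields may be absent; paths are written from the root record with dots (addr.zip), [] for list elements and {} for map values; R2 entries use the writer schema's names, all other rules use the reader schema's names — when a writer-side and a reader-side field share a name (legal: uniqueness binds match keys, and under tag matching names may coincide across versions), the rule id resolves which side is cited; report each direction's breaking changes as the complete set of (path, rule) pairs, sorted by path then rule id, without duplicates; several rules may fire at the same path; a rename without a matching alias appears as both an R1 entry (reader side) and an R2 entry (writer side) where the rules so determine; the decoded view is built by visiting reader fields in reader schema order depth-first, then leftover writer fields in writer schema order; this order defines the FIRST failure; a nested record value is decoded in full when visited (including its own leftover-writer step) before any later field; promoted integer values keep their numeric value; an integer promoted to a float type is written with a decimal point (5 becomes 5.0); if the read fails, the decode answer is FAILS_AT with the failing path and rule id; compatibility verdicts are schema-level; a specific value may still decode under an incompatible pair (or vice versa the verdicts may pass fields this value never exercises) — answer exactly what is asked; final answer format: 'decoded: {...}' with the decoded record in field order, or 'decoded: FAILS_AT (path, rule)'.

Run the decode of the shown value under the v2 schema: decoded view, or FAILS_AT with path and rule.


in Shipment below, arrows point writer -> reader
migrating the Shipment value to v2:
  scores := [0, 1]
  meta := null (not supplied -> null)
  active := false
  score := 3.75
  weight := 0.25
  zip := 0
  writer factor: unmatched, discarded
  => decoded: {"scores": [0, 1], "meta": null, "active": false, "score": 3.75, "weight": 0.25, "zip": 0}
remaining Shipment differences; none change what is asked:
  field price in record Geo: optional changed to required -> a verdict-level change on Shipment — the shown value reads the same

decoded: {"scores": [0, 1], "meta": null, "active": false, "score": 3.75, "weight": 0.25, "zip": 0}


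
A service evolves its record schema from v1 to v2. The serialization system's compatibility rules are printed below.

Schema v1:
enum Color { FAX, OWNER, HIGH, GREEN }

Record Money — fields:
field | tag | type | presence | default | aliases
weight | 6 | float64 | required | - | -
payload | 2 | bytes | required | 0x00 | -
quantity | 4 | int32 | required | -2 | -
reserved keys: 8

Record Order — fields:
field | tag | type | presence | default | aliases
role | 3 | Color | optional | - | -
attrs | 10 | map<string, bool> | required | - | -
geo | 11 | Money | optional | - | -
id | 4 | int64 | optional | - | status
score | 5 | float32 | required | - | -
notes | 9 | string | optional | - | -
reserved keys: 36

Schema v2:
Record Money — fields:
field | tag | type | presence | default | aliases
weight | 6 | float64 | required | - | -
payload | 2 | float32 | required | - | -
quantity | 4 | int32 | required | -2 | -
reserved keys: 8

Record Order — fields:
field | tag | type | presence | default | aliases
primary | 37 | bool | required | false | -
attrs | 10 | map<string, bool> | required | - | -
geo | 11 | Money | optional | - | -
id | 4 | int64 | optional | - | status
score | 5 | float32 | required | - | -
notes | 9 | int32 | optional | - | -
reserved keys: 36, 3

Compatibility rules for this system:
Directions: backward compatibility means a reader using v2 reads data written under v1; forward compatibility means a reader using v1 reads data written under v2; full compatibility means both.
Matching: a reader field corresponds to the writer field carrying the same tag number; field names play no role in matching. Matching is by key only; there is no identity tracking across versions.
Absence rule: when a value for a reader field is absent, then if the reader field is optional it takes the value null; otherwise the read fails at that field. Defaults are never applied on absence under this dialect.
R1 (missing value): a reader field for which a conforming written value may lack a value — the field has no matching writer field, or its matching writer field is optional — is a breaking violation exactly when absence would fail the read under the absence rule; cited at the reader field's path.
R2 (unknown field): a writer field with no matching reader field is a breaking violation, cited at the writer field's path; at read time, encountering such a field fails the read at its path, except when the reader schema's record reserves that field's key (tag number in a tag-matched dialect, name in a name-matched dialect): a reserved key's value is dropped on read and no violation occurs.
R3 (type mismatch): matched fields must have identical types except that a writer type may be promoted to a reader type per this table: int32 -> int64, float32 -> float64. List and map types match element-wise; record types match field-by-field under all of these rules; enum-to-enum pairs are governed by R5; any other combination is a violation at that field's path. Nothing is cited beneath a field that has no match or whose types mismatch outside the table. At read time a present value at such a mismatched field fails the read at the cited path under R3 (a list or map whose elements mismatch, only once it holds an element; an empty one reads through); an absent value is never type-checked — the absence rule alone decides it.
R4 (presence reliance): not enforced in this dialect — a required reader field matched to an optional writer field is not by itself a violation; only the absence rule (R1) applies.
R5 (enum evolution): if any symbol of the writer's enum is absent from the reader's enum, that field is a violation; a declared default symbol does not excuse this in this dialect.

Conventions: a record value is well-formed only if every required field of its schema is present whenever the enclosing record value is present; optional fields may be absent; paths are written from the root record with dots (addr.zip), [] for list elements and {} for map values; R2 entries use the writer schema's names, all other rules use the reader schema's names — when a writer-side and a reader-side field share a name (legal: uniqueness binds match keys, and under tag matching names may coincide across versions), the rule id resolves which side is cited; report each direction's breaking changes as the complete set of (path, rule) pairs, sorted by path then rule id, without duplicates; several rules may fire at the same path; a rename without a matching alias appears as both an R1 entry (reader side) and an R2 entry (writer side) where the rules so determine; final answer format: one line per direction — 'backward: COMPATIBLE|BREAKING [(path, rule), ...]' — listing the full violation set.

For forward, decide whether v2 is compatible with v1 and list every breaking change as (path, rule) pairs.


forward: BREAKING [(geo.payload, R3), (notes, R3), (primary, R2)]

in Order below, arrows point writer -> reader
forward for Order (reader v1, writer v2):
  role has no writer counterpart
  attrs: map<string, bool> -> map<string, bool>, writer required; from attrs
  geo: Money -> Money, writer optional; from geo
  id: int64 -> int64, writer optional; from id
  score: float32 -> float32, writer required; from score
  notes: int32 -> string, writer optional; from notes
  primary (writer side), unknown to reader
  geo.weight: float64 -> float64, writer required; from geo.weight
  geo.payload: float32 -> bytes, writer required; from geo.payload
  geo.quantity: int32 -> int32, writer required; from geo.quantity
  rule R3 violated at geo.payload
  rule R3 violated at notes
  rule R2 violated at primary
  forward on Order therefore BREAKING (3)
the rest of the Order diff is inert for this question:
  removed field role from record Order (its key 3 joins the reserved list) -> inert for the asked Order verdict: nothing fires
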